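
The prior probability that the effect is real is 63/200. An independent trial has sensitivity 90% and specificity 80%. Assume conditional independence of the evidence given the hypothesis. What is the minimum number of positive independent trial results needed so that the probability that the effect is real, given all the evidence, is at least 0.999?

6

Prior odds: 0.315 ÷ 0.685 = 63/137.
False-positive rate = 1 − 0.8 = 0.2; likelihood ratio of a positive = 0.9/0.2 = 4.5.
Target posterior odds = 0.999/0.001 = 999.
Require 4.5ⁿ ≥ 999 ÷ (63/137) = 15207/7.
4.5⁵ = 1845.28125 falls short of 15207/7 but 4.5⁶ = 8303.765625 reaches it, so n = 6.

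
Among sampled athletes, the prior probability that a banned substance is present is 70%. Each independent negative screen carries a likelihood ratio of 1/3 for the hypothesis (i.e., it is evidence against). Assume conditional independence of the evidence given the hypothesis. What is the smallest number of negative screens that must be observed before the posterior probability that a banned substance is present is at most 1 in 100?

5

Prior odds = 0.7/0.3 = 7/3.
Likelihood ratio per negative screen = 1/3.
Target odds: 0.01 ÷ 0.99 = 1/99.
Need (7/3) × (1/3)ⁿ ≤ 1/99, i.e. (1/3)ⁿ ≤ 1/231.
(1/3)⁴ = 1/81 is still above 1/231 but (1/3)⁵ = 1/243 is at or below it, so n = 5.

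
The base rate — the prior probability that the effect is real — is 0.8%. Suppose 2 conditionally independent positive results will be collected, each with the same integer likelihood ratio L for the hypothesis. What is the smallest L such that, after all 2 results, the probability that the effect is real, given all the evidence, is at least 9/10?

34

Prior odds = 0.008/0.992 = 1/124.
Target odds = 0.9/0.1 = 9.
Need L² ≥ 9 ÷ (1/124) = 1116.
33² = 1089 < 1116 ≤ 1156 = 34², so L = 34.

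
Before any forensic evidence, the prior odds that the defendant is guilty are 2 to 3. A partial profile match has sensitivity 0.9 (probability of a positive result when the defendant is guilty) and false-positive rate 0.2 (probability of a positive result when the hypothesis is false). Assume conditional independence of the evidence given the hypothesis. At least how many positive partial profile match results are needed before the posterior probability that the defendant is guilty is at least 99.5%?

4

Prior odds = 2/3.
Likelihood ratio of a positive result = 0.9/0.2 = 4.5.
Target odds: 0.995 ÷ 0.005 = 199.
Require 4.5ⁿ ≥ 199 ÷ (2/3) = 298.5.
4.5³ = 91.125 falls short of 298.5 but 4.5⁴ = 410.0625 reaches it, so n = 4.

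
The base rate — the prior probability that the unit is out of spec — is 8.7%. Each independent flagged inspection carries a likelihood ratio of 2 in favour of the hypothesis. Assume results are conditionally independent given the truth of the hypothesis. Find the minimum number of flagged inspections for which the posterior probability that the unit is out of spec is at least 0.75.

Prior odds = 0.087/0.913 = 87/913.
Likelihood ratio per flagged inspection = 2.
Target odds: 0.75 ÷ 0.25 = 3.
Require 2ⁿ ≥ 3 ÷ (87/913) = 913/29.
2⁴ = 16 falls short of 913/29 but 2⁵ = 32 reaches it, so n = 5.

5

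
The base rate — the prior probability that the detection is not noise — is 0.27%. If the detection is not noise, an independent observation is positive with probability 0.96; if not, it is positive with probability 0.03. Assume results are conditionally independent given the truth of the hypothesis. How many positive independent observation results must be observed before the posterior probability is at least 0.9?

Prior odds: 0.0027 ÷ 0.9973 = 27/9973.
Likelihood ratio of a positive = 0.96/0.03 = 32.
Target posterior odds = 0.9/0.1 = 9.
Require 32ⁿ ≥ 9 ÷ (27/9973) = 9973/3.
32² = 1024 falls short of 9973/3 but 32³ = 32768 reaches it, so n = 3.

3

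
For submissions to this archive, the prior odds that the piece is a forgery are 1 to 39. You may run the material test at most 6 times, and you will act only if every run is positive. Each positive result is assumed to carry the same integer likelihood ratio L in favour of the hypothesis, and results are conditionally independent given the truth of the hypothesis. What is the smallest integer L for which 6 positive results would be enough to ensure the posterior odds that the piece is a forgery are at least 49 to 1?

4

Prior odds = 1/39.
Target odds = 49.
Need L⁶ ≥ 49 ÷ (1/39) = 1911.
3⁶ = 729 < 1911 ≤ 4096 = 4⁶, so L = 4.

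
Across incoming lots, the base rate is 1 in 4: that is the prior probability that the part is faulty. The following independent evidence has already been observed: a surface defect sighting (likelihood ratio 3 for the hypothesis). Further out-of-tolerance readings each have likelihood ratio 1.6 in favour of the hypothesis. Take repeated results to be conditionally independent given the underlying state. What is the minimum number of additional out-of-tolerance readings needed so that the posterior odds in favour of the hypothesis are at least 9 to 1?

Prior odds = 0.25/0.75 = 1/3.
Bayes factor of the evidence already in hand = 3.
Odds after that evidence = (1/3) × 3 = 1.
Target odds = 9.
Need 1.6ⁿ ≥ 9 ÷ 1 = 9.
1.6⁴ = 6.5536 falls short of 9 but 1.6⁵ = 10.48576 reaches it, so n = 5.

5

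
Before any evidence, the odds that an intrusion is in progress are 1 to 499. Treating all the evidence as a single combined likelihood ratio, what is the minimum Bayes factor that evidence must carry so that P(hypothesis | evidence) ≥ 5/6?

Prior odds = 1/499.
Target odds = (5/6)/(1/6) = 5.
Required Bayes factor = 5 ÷ (1/499) = 2495.

2495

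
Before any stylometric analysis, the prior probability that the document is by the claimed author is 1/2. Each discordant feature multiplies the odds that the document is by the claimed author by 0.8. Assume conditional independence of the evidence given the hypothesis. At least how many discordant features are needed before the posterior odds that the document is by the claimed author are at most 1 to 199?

24

Prior odds: 0.5 ÷ 0.5 = 1.
Likelihood ratio per discordant feature = 0.8.
Target odds = 1/199.
Need 1 × 0.8ⁿ ≤ 1/199, i.e. 0.8ⁿ ≤ 1/199.
0.8²³ ≈0.00590296 is still above 1/199 but 0.8²⁴ ≈0.00472237 is at or below it, so n = 24.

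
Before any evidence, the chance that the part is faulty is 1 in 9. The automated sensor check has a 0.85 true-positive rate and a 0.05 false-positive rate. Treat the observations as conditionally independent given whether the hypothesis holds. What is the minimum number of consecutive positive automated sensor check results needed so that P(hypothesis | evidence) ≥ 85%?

2

Prior odds = (1/9)/(8/9) = 0.125.
Likelihood ratio of a positive result = 0.85/0.05 = 17.
Target odds: 0.85 ÷ 0.15 = 17/3.
Need 0.125 × 17ⁿ ≥ 17/3, i.e. 17ⁿ ≥ 136/3.
17¹ = 17 falls short of 136/3 but 17² = 289 reaches it, so n = 2.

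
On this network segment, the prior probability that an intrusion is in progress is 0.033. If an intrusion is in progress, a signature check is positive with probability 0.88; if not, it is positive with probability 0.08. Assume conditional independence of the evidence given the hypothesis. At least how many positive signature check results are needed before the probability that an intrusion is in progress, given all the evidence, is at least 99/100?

4

Prior odds = 0.033/0.967 = 33/967.
Likelihood ratio of a positive = 0.88/0.08 = 11.
Target posterior odds = 0.99/0.01 = 99.
Require 11ⁿ ≥ 99 ÷ (33/967) = 2901.
11³ = 1331 falls short of 2901 but 11⁴ = 14641 reaches it, so n = 4.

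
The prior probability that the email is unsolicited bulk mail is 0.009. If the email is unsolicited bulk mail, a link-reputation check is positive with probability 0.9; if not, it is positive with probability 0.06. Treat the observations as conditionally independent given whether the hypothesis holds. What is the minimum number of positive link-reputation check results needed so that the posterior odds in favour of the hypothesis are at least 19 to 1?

3

Prior odds = 0.009/0.991 = 9/991.
Likelihood ratio of a positive = 0.9/0.06 = 15.
Target odds = 19.
Need (9/991) × 15ⁿ ≥ 19, i.e. 15ⁿ ≥ 18829/9.
15² = 225 falls short of 18829/9 but 15³ = 3375 reaches it, so n = 3.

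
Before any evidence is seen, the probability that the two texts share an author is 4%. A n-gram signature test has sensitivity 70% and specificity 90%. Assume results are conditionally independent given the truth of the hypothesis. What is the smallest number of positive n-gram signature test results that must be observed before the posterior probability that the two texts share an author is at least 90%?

Prior odds = 0.04/0.96 = 1/24.
False-positive rate = 1 − 0.9 = 0.1; likelihood ratio of a positive = 0.7/0.1 = 7.
Target posterior odds = 0.9/0.1 = 9.
Need (1/24) × 7ⁿ ≥ 9, i.e. 7ⁿ ≥ 216.
7² = 49 falls short of 216 but 7³ = 343 reaches it, so n = 3.

3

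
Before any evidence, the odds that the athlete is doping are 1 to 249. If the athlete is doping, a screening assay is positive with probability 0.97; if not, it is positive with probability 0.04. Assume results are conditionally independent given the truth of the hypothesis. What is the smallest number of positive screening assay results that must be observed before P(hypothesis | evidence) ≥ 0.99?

4

Prior odds = 1/249.
Likelihood ratio of a positive = 0.97/0.04 = 24.25.
Target posterior odds = 0.99/0.01 = 99.
Require 24.25ⁿ ≥ 99 ÷ (1/249) = 24651.
24.25³ = 912673/64 falls short of 24651 but 24.25⁴ = 88529281/256 reaches it, so n = 4.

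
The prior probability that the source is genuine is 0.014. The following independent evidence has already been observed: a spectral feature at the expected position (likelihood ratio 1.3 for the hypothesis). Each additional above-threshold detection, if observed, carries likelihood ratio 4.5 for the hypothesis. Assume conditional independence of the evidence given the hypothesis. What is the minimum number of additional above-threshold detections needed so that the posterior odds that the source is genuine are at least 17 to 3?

Prior odds = 0.014/0.986 = 7/493.
Bayes factor of the evidence already in hand = 1.3.
Odds after that evidence = (7/493) × 1.3 = 91/4930.
Target odds = 17/3.
Need 4.5ⁿ ≥ 17/3 ÷ (91/4930) = 83810/273.
4.5³ = 91.125 falls short of 83810/273 but 4.5⁴ = 410.0625 reaches it, so n = 4.

4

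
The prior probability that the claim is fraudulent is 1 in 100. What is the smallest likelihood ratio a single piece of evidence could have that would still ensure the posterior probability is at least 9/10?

891

Prior odds = 0.01/0.99 = 1/99.
Target odds = 0.9/0.1 = 9.
Required Bayes factor = 9 ÷ (1/99) = 891.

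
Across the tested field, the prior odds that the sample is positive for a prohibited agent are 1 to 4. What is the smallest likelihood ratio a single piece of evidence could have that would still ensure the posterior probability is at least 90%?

Prior odds = 0.25.
Target odds = 0.9/0.1 = 9.
Required Bayes factor = 9 ÷ 0.25 = 36.

36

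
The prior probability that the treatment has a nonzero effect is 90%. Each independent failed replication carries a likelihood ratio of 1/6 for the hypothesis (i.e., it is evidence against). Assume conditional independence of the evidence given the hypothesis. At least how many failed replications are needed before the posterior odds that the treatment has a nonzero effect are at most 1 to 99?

4

Prior odds = 0.9/0.1 = 9.
Likelihood ratio per failed replication = 1/6.
Target odds = 1/99.
Need 9 × (1/6)ⁿ ≤ 1/99, i.e. (1/6)ⁿ ≤ 1/891.
(1/6)³ = 1/216 is still above 1/891 but (1/6)⁴ = 1/1296 is at or below it, so n = 4.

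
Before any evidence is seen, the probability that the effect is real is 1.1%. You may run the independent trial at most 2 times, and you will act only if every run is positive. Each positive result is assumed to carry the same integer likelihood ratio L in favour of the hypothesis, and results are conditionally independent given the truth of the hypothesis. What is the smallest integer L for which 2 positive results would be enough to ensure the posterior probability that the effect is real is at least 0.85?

23

Prior odds = 0.011/0.989 = 11/989.
Target odds = 0.85/0.15 = 17/3.
Need L² ≥ 17/3 ÷ (11/989) = 16813/33.
22² = 484 < 16813/33 ≤ 529 = 23², so L = 23.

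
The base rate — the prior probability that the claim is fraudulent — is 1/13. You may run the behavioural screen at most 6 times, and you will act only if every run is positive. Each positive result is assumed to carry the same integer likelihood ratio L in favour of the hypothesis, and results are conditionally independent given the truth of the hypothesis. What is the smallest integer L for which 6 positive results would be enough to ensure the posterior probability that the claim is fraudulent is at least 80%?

2

Prior odds = (1/13)/(12/13) = 1/12.
Target odds = 0.8/0.2 = 4.
Need L⁶ ≥ 4 ÷ (1/12) = 48.
1⁶ = 1 < 48 ≤ 64 = 2⁶, so L = 2.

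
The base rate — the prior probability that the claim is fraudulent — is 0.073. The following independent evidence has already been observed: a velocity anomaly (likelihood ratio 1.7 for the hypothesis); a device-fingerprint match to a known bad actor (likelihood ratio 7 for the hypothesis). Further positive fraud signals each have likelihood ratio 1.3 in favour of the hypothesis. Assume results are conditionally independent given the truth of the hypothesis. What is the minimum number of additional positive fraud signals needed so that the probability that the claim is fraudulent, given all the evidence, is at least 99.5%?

Prior odds = 0.073/0.927 = 73/927.
Combined Bayes factor of the evidence already in hand = 1.7 × 7 = 11.9.
Odds after that evidence = (73/927) × 11.9 = 8687/9270.
Target odds = 0.995/0.005 = 199.
Need 1.3ⁿ ≥ 199 ÷ (8687/9270) = 1844730/8687.
1.3²⁰ ≈190.05 falls short of 1844730/8687 but 1.3²¹ ≈247.065 reaches it, so n = 21.

21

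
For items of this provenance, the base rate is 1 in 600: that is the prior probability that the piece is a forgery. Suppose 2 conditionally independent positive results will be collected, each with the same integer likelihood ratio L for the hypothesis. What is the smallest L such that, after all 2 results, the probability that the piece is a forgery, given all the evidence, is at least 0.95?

Prior odds = (1/600)/(599/600) = 1/599.
Target odds = 0.95/0.05 = 19.
Need L² ≥ 19 ÷ (1/599) = 11381.
106² = 11236 < 11381 ≤ 11449 = 107², so L = 107.

107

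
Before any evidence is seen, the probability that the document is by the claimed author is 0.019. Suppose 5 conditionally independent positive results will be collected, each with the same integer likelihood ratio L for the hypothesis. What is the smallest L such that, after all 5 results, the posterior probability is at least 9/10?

4

Prior odds = 0.019/0.981 = 19/981.
Target odds = 0.9/0.1 = 9.
Need L⁵ ≥ 9 ÷ (19/981) = 8829/19.
3⁵ = 243 < 8829/19 ≤ 1024 = 4⁵, so L = 4.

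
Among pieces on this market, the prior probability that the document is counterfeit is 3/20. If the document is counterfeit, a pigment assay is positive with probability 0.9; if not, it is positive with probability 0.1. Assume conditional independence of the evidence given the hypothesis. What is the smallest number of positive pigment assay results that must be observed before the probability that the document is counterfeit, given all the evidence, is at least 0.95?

3

Prior odds = 0.15/0.85 = 3/17.
Likelihood ratio of a positive = 0.9/0.1 = 9.
Target posterior odds = 0.95/0.05 = 19.
Require 9ⁿ ≥ 19 ÷ (3/17) = 323/3.
9² = 81 falls short of 323/3 but 9³ = 729 reaches it, so n = 3.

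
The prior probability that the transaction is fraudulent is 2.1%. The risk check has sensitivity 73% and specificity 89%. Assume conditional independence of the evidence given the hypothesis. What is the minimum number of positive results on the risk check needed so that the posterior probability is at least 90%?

Prior odds = 0.021/0.979 = 21/979.
False-positive rate = 1 − 0.89 = 0.11; likelihood ratio of a positive = 0.73/0.11 = 73/11.
Target odds: 0.9 ÷ 0.1 = 9.
Need (21/979) × (73/11)ⁿ ≥ 9, i.e. (73/11)ⁿ ≥ 2937/7.
(73/11)³ = 389017/1331 falls short of 2937/7 but (73/11)⁴ = 28398241/14641 reaches it, so n = 4.

4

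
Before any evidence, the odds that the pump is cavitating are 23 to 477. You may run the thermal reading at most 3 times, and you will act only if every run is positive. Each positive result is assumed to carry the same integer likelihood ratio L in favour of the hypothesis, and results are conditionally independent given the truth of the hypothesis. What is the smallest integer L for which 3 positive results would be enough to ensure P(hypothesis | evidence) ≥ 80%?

5

Prior odds = 23/477.
Target odds = 0.8/0.2 = 4.
Need L³ ≥ 4 ÷ (23/477) = 1908/23.
4³ = 64 < 1908/23 ≤ 125 = 5³, so L = 5.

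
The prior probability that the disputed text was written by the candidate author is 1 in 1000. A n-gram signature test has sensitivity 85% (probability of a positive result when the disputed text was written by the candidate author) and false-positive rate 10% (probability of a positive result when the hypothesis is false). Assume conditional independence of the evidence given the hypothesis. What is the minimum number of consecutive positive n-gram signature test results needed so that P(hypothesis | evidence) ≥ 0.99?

Prior odds = 0.001/0.999 = 1/999.
Likelihood ratio of a positive result = 0.85/0.1 = 8.5.
Target posterior odds = 0.99/0.01 = 99.
Require 8.5ⁿ ≥ 99 ÷ (1/999) = 98901.
8.5⁵ = 44370.53125 falls short of 98901 but 8.5⁶ = 24137569/64 reaches it, so n = 6.

6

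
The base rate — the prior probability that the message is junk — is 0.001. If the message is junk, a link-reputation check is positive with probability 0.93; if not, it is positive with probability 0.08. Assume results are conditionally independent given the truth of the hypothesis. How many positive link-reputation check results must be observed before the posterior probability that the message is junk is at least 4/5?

4

Prior odds = 0.001/0.999 = 1/999.
Likelihood ratio of a positive = 0.93/0.08 = 11.625.
Target odds: 0.8 ÷ 0.2 = 4.
Require 11.625ⁿ ≥ 4 ÷ (1/999) = 3996.
11.625³ = 804357/512 falls short of 3996 but 11.625⁴ = 74805201/4096 reaches it, so n = 4.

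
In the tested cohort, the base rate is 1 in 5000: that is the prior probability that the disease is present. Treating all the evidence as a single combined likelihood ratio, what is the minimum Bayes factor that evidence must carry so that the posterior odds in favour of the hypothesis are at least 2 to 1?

Prior odds = 0.0002/0.9998 = 1/4999.
Target odds = 2.
Required Bayes factor = 2 ÷ (1/4999) = 9998.

9998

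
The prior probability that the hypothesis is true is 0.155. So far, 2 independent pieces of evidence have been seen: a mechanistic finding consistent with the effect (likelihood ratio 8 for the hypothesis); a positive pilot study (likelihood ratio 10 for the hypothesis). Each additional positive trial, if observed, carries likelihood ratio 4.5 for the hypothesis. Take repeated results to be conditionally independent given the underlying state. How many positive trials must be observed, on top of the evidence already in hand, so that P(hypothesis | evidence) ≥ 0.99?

2

Prior odds = 0.155/0.845 = 31/169.
Combined Bayes factor of the evidence already in hand = 8 × 10 = 80.
Odds after that evidence = (31/169) × 80 = 2480/169.
Target odds = 0.99/0.01 = 99.
Need 4.5ⁿ ≥ 99 ÷ (2480/169) = 16731/2480.
4.5¹ = 4.5 falls short of 16731/2480 but 4.5² = 20.25 reaches it, so n = 2.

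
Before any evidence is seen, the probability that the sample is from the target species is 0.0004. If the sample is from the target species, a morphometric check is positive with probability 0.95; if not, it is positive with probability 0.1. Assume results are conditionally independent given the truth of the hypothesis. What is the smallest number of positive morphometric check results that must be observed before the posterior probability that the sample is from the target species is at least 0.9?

Prior odds = 0.0004/0.9996 = 1/2499.
Likelihood ratio of a positive = 0.95/0.1 = 9.5.
Target posterior odds = 0.9/0.1 = 9.
Require 9.5ⁿ ≥ 9 ÷ (1/2499) = 22491.
9.5⁴ = 8145.0625 falls short of 22491 but 9.5⁵ = 77378.09375 reaches it, so n = 5.

5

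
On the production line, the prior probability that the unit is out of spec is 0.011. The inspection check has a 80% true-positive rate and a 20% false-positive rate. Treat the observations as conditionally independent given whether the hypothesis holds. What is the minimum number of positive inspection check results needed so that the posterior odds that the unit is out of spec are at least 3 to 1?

5

Prior odds = 0.011/0.989 = 11/989.
Likelihood ratio of a positive result = 0.8/0.2 = 4.
Target odds = 3.
Require 4ⁿ ≥ 3 ÷ (11/989) = 2967/11.
4⁴ = 256 falls short of 2967/11 but 4⁵ = 1024 reaches it, so n = 5.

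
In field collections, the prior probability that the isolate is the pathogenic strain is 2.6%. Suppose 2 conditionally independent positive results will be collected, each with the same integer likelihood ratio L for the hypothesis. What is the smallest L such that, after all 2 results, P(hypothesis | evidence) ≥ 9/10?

19

Prior odds = 0.026/0.974 = 13/487.
Target odds = 0.9/0.1 = 9.
Need L² ≥ 9 ÷ (13/487) = 4383/13.
18² = 324 < 4383/13 ≤ 361 = 19², so L = 19.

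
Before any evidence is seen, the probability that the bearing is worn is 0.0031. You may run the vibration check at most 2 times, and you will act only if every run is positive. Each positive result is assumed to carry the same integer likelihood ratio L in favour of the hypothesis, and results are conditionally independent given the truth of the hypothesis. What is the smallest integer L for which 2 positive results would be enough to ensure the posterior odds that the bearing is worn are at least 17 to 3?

Prior odds = 0.0031/0.9969 = 31/9969.
Target odds = 17/3.
Need L² ≥ 17/3 ÷ (31/9969) = 56491/31.
42² = 1764 < 56491/31 ≤ 1849 = 43², so L = 43.

43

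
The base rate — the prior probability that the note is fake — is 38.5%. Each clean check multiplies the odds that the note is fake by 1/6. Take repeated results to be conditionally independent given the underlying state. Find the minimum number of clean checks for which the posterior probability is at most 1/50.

Prior odds = 0.385/0.615 = 77/123.
Likelihood ratio per clean check = 1/6.
Target odds: 0.02 ÷ 0.98 = 1/49.
Require (1/6)ⁿ ≤ 1/49 ÷ (77/123) = 123/3773.
(1/6)¹ = 1/6 is still above 123/3773 but (1/6)² = 1/36 is at or below it, so n = 2.

2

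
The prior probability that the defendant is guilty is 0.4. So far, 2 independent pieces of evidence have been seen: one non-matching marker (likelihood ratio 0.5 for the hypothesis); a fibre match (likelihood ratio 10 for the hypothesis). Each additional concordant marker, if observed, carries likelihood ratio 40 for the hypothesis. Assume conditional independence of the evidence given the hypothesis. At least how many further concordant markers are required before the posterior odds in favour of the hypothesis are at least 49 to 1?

1

Prior odds = 0.4/0.6 = 2/3.
Combined Bayes factor of the evidence already in hand = 0.5 × 10 = 5.
Odds after that evidence = (2/3) × 5 = 10/3.
Target odds = 49.
Need 40ⁿ ≥ 49 ÷ (10/3) = 14.7.
40¹ = 40, which meets the required 14.7; so n = 1.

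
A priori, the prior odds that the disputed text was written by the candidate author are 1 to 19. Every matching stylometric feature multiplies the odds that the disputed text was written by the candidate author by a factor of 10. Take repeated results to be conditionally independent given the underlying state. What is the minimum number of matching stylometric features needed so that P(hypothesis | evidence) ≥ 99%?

Prior odds = 1/19.
Likelihood ratio per matching stylometric feature = 10.
Target posterior odds = 0.99/0.01 = 99.
Need (1/19) × 10ⁿ ≥ 99, i.e. 10ⁿ ≥ 1881.
10³ = 1000 falls short of 1881 but 10⁴ = 10000 reaches it, so n = 4.

4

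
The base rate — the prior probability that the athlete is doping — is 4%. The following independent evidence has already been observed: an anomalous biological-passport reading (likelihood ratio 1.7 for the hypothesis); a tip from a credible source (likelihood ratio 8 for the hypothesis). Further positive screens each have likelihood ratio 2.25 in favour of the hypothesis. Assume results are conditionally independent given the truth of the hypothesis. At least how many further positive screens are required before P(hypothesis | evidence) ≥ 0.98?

Prior odds = 0.04/0.96 = 1/24.
Combined Bayes factor of the evidence already in hand = 1.7 × 8 = 13.6.
Odds after that evidence = (1/24) × 13.6 = 17/30.
Target odds = 0.98/0.02 = 49.
Need 2.25ⁿ ≥ 49 ÷ (17/30) = 1470/17.
2.25⁵ = 59049/1024 falls short of 1470/17 but 2.25⁶ = 531441/4096 reaches it, so n = 6.

6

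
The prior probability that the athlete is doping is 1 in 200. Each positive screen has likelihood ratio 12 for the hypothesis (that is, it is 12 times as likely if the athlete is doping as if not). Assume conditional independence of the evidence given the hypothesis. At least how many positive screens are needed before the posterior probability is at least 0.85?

Prior odds: 0.005 ÷ 0.995 = 1/199.
Likelihood ratio per positive screen = 12.
Target odds: 0.85 ÷ 0.15 = 17/3.
Need (1/199) × 12ⁿ ≥ 17/3, i.e. 12ⁿ ≥ 3383/3.
12² = 144 falls short of 3383/3 but 12³ = 1728 reaches it, so n = 3.

3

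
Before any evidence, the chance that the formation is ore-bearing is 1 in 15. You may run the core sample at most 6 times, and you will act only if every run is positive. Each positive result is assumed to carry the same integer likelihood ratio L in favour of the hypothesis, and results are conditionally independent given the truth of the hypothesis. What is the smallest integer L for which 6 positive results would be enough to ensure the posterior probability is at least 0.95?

3

Prior odds = (1/15)/(14/15) = 1/14.
Target odds = 0.95/0.05 = 19.
Need L⁶ ≥ 19 ÷ (1/14) = 266.
2⁶ = 64 < 266 ≤ 729 = 3⁶, so L = 3.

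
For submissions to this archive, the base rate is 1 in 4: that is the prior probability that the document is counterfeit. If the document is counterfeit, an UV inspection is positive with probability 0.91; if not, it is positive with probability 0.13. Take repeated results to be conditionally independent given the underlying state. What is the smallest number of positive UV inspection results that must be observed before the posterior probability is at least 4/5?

2

Prior odds: 0.25 ÷ 0.75 = 1/3.
Likelihood ratio of a positive = 0.91/0.13 = 7.
Target posterior odds = 0.8/0.2 = 4.
Need (1/3) × 7ⁿ ≥ 4, i.e. 7ⁿ ≥ 12.
7¹ = 7 falls short of 12 but 7² = 49 reaches it, so n = 2.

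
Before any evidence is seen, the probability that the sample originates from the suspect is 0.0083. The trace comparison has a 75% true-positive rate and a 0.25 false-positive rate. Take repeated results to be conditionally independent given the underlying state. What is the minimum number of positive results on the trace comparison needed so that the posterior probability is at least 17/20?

6

Prior odds: 0.0083 ÷ 0.9917 = 83/9917.
Likelihood ratio of a positive result = 0.75/0.25 = 3.
Target posterior odds = 0.85/0.15 = 17/3.
Need (83/9917) × 3ⁿ ≥ 17/3, i.e. 3ⁿ ≥ 168589/249.
3⁵ = 243 falls short of 168589/249 but 3⁶ = 729 reaches it, so n = 6.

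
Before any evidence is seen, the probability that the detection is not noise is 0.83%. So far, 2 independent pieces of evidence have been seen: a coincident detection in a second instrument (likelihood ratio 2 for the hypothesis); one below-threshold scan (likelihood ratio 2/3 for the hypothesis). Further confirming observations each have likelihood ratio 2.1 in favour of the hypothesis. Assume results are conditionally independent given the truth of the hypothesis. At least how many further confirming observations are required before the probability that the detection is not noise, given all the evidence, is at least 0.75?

8

Prior odds = 0.0083/0.9917 = 83/9917.
Combined Bayes factor of the evidence already in hand = 2 × (2/3) = 4/3.
Odds after that evidence = (83/9917) × 4/3 = 332/29751.
Target odds = 0.75/0.25 = 3.
Need 2.1ⁿ ≥ 3 ÷ (332/29751) = 89253/332.
2.1⁷ ≈180.109 falls short of 89253/332 but 2.1⁸ ≈378.229 reaches it, so n = 8.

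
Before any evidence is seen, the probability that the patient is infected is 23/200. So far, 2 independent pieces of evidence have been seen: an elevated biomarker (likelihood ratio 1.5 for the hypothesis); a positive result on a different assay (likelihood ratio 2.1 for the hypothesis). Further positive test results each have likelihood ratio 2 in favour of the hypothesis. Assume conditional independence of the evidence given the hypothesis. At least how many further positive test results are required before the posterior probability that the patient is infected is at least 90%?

5

Prior odds = 0.115/0.885 = 23/177.
Combined Bayes factor of the evidence already in hand = 1.5 × 2.1 = 3.15.
Odds after that evidence = (23/177) × 3.15 = 483/1180.
Target odds = 0.9/0.1 = 9.
Need 2ⁿ ≥ 9 ÷ (483/1180) = 3540/161.
2⁴ = 16 falls short of 3540/161 but 2⁵ = 32 reaches it, so n = 5.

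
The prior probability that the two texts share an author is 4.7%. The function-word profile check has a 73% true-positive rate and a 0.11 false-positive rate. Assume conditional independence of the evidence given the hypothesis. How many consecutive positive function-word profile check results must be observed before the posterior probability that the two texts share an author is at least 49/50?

4

Prior odds: 0.047 ÷ 0.953 = 47/953.
Likelihood ratio of a positive result = 0.73/0.11 = 73/11.
Target posterior odds = 0.98/0.02 = 49.
Require (73/11)ⁿ ≥ 49 ÷ (47/953) = 46697/47.
(73/11)³ = 389017/1331 falls short of 46697/47 but (73/11)⁴ = 28398241/14641 reaches it, so n = 4.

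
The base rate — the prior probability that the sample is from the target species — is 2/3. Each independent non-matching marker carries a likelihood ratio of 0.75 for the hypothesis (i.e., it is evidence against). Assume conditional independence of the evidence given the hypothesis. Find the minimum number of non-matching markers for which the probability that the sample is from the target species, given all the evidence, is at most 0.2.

8

Prior odds = (2/3)/(1/3) = 2.
Likelihood ratio per non-matching marker = 0.75.
Target posterior odds = 0.2/0.8 = 0.25.
Require 0.75ⁿ ≤ 0.25 ÷ 2 = 0.125.
0.75⁷ = 2187/16384 is still above 0.125 but 0.75⁸ = 6561/65536 is at or below it, so n = 8.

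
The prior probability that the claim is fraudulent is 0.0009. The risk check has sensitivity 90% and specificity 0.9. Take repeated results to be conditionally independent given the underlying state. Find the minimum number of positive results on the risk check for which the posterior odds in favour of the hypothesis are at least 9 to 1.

Prior odds: 0.0009 ÷ 0.9991 = 9/9991.
False-positive rate = 1 − 0.9 = 0.1; likelihood ratio of a positive = 0.9/0.1 = 9.
Target odds = 9.
Need (9/9991) × 9ⁿ ≥ 9, i.e. 9ⁿ ≥ 9991.
9⁴ = 6561 falls short of 9991 but 9⁵ = 59049 reaches it, so n = 5.

5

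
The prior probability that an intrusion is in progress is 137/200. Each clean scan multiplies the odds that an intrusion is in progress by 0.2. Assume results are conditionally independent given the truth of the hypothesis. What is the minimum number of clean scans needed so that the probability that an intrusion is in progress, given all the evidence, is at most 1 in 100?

Prior odds: 0.685 ÷ 0.315 = 137/63.
Likelihood ratio per clean scan = 0.2.
Target posterior odds = 0.01/0.99 = 1/99.
Require 0.2ⁿ ≤ 1/99 ÷ (137/63) = 7/1507.
0.2³ = 0.008 is still above 7/1507 but 0.2⁴ = 0.0016 is at or below it, so n = 4.

4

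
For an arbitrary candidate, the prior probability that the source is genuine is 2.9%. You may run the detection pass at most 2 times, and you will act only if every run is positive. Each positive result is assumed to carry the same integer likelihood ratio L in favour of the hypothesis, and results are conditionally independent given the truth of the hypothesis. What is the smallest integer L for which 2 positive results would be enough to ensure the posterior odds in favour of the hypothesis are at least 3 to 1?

11

Prior odds = 0.029/0.971 = 29/971.
Target odds = 3.
Need L² ≥ 3 ÷ (29/971) = 2913/29.
10² = 100 < 2913/29 ≤ 121 = 11², so L = 11.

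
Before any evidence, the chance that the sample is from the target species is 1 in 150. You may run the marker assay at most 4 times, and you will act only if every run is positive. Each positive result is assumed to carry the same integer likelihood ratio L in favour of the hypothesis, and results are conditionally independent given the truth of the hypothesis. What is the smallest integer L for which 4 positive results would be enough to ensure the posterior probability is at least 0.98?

10

Prior odds = (1/150)/(149/150) = 1/149.
Target odds = 0.98/0.02 = 49.
Need L⁴ ≥ 49 ÷ (1/149) = 7301.
9⁴ = 6561 < 7301 ≤ 10000 = 10⁴, so L = 10.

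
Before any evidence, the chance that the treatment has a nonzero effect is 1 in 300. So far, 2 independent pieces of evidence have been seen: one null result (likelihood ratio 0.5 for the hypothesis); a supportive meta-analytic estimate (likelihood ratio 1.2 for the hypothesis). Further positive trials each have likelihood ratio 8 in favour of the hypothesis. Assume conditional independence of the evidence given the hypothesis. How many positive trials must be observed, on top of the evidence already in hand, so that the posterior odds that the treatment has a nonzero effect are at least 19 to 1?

5

Prior odds = (1/300)/(299/300) = 1/299.
Combined Bayes factor of the evidence already in hand = 0.5 × 1.2 = 0.6.
Odds after that evidence = (1/299) × 0.6 = 3/1495.
Target odds = 19.
Need 8ⁿ ≥ 19 ÷ (3/1495) = 28405/3.
8⁴ = 4096 falls short of 28405/3 but 8⁵ = 32768 reaches it, so n = 5.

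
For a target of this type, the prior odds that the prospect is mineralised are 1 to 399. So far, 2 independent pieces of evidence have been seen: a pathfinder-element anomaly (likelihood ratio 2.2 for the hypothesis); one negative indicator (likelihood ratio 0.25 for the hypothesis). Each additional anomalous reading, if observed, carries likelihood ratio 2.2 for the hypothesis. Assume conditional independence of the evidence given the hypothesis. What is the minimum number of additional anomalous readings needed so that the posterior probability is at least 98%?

14

Prior odds = 1/399.
Combined Bayes factor of the evidence already in hand = 2.2 × 0.25 = 0.55.
Odds after that evidence = (1/399) × 0.55 = 11/7980.
Target odds = 0.98/0.02 = 49.
Need 2.2ⁿ ≥ 49 ÷ (11/7980) = 391020/11.
2.2¹³ ≈28281 falls short of 391020/11 but 2.2¹⁴ ≈62218.2 reaches it, so n = 14.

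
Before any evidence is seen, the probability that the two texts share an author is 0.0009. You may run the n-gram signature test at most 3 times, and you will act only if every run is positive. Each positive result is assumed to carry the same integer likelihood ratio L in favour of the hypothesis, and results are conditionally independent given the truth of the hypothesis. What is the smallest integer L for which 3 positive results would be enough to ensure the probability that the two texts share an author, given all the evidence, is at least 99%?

48

Prior odds = 0.0009/0.9991 = 9/9991.
Target odds = 0.99/0.01 = 99.
Need L³ ≥ 99 ÷ (9/9991) = 109901.
47³ = 103823 < 109901 ≤ 110592 = 48³, so L = 48.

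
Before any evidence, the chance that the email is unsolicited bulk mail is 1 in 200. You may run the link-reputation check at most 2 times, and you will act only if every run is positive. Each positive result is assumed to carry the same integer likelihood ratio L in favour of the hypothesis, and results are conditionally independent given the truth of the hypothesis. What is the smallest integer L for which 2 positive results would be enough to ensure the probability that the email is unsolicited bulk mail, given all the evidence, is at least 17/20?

34

Prior odds = 0.005/0.995 = 1/199.
Target odds = 0.85/0.15 = 17/3.
Need L² ≥ 17/3 ÷ (1/199) = 3383/3.
33² = 1089 < 3383/3 ≤ 1156 = 34², so L = 34.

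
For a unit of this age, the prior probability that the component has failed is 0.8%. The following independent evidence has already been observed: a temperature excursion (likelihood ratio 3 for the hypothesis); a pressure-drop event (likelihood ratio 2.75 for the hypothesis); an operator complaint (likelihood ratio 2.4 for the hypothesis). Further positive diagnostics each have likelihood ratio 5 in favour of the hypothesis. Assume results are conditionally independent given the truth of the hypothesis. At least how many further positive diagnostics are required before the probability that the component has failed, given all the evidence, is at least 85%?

Prior odds = 0.008/0.992 = 1/124.
Combined Bayes factor of the evidence already in hand = 3 × 2.75 × 2.4 = 19.8.
Odds after that evidence = (1/124) × 19.8 = 99/620.
Target odds = 0.85/0.15 = 17/3.
Need 5ⁿ ≥ 17/3 ÷ (99/620) = 10540/297.
5² = 25 falls short of 10540/297 but 5³ = 125 reaches it, so n = 3.

3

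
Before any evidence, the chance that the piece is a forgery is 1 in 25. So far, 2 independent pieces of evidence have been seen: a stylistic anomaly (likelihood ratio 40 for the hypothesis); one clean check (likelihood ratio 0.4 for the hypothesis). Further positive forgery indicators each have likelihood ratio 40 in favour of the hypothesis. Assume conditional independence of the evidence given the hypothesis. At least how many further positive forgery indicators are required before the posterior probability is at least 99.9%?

2

Prior odds = 0.04/0.96 = 1/24.
Combined Bayes factor of the evidence already in hand = 40 × 0.4 = 16.
Odds after that evidence = (1/24) × 16 = 2/3.
Target odds = 0.999/0.001 = 999.
Need 40ⁿ ≥ 999 ÷ (2/3) = 1498.5.
40¹ = 40 falls short of 1498.5 but 40² = 1600 reaches it, so n = 2.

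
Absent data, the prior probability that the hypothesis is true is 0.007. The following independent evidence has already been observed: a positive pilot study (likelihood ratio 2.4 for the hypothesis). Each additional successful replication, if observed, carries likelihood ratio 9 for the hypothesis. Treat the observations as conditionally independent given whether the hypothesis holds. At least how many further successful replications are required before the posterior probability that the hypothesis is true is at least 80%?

Prior odds = 0.007/0.993 = 7/993.
Bayes factor of the evidence already in hand = 2.4.
Odds after that evidence = (7/993) × 2.4 = 28/1655.
Target odds = 0.8/0.2 = 4.
Need 9ⁿ ≥ 4 ÷ (28/1655) = 1655/7.
9² = 81 falls short of 1655/7 but 9³ = 729 reaches it, so n = 3.

3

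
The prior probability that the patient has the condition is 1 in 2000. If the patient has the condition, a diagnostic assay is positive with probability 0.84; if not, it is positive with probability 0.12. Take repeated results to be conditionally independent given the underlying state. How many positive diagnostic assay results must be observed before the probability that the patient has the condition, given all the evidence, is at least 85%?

Prior odds: 0.0005 ÷ 0.9995 = 1/1999.
Likelihood ratio of a positive = 0.84/0.12 = 7.
Target odds: 0.85 ÷ 0.15 = 17/3.
Require 7ⁿ ≥ 17/3 ÷ (1/1999) = 33983/3.
7⁴ = 2401 falls short of 33983/3 but 7⁵ = 16807 reaches it, so n = 5.

5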